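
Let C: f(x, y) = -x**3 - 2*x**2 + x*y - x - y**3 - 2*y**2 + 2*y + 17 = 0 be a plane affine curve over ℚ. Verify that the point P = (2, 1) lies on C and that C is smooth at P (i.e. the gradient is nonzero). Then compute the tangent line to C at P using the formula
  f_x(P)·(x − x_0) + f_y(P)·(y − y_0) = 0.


Tangent line at P: -20*x - 3*y + 43 = 0.

Step 1: f(2, 1) = 0, so P lies on C.
Step 2: partial derivatives
  f_x(x, y) = -3*x**2 - 4*x + y - 1, f_y(x, y) = x - 3*y**2 - 4*y + 2.
  f_x(P) = -20, f_y(P) = -3 (gradient nonzero, so P is smooth).
Step 3: tangent line at P: -20·(x − 2) + -3·(y − 1) = 0.
Expanding: -20*x - 3*y + 43 = 0.


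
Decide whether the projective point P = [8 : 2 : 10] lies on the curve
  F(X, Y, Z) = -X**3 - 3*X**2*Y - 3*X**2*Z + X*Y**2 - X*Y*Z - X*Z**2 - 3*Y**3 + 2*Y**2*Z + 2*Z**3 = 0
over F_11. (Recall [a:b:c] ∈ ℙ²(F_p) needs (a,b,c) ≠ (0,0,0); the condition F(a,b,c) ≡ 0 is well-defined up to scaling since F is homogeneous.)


F(8,2,10) ≡ 6 (mod 11); P is NOT on the curve.

Evaluate F(8, 2, 10) term-by-term (mod 11).
  -X**3 ↦ -1·512·1·1 = -512
  -3*X**2*Y ↦ -3·64·2·1 = -384
  -3*X**2*Z ↦ -3·64·1·10 = -1920
  X*Y**2 ↦ 1·8·4·1 = 32
  -X*Y*Z ↦ -1·8·2·10 = -160
  -X*Z**2 ↦ -1·8·1·100 = -800
  -3*Y**3 ↦ -3·1·8·1 = -24
  2*Y**2*Z ↦ 2·1·4·10 = 80
  2*Z**3 ↦ 2·1·1·1000 = 2000
Sum: F(8, 2, 10) = (-512) + (-384) + (-1920) + (32) + (-160) + (-800) + (-24) + (80) + (2000) = -1688.
Reducing mod 11: -1688 ≡ 6 (mod 11).
Since F(a, b, c) ≡ 6 ≠ 0 (mod 11), P does NOT lie on the curve.


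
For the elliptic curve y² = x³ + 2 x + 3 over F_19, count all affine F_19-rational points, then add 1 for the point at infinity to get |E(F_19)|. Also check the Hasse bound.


Affine points = {(1, 5), (1, 14), (3, 6), (3, 13), (5, 9), (5, 10), (9, 3), (9, 16), (10, 4), (10, 15), (11, 8), (11, 11), (12, 8), (12, 11), (14, 1), (14, 18), (15, 8), (15, 11), (18, 0)}; affine count = 19; |E(F_19)| = 20.

Discriminant check: Δ ∝ 4a³ + 27b² = 4·2³ + 27·3² = 4·8 + 27·9 ≡ 9 (mod 19). Nonzero ⇒ E is nonsingular.
For each x ∈ F_19, compute rhs = x³ + 2·x + 3 mod 19, then count y ∈ F_19 with y² ≡ rhs.
  x = 0: rhs = 3, matching y values: none (0 points).
  x = 1: rhs = 6, matching y values: 5, 14 (2 points).
  x = 2: rhs = 15, matching y values: none (0 points).
  x = 3: rhs = 17, matching y values: 6, 13 (2 points).
  x = 4: rhs = 18, matching y values: none (0 points).
  x = 5: rhs = 5, matching y values: 9, 10 (2 points).
  x = 6: rhs = 3, matching y values: none (0 points).
  x = 7: rhs = 18, matching y values: none (0 points).
  x = 8: rhs = 18, matching y values: none (0 points).
  x = 9: rhs = 9, matching y values: 3, 16 (2 points).
  x = 10: rhs = 16, matching y values: 4, 15 (2 points).
  x = 11: rhs = 7, matching y values: 8, 11 (2 points).
  x = 12: rhs = 7, matching y values: 8, 11 (2 points).
  x = 13: rhs = 3, matching y values: none (0 points).
  x = 14: rhs = 1, matching y values: 1, 18 (2 points).
  x = 15: rhs = 7, matching y values: 8, 11 (2 points).
  x = 16: rhs = 8, matching y values: none (0 points).
  x = 17: rhs = 10, matching y values: none (0 points).
  x = 18: rhs = 0, matching y values: 0 (1 points).
Total affine count: 19.
Full point count |E(F_19)| = 19 + 1 = 20.
Hasse bound: |20 − (19+1)| = |0| = 0 ≤ 2√19 ≈ 8.7178 ✓.


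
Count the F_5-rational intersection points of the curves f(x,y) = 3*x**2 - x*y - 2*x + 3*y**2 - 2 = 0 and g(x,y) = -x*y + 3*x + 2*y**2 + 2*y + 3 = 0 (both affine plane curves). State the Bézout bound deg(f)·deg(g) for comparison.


Common zeros: {(0, 2), (3, 4)}; count = 2; Bézout bound = 4.

deg(f) = 2, deg(g) = 2, so Bézout bound = 4.
Scan x ∈ F_5. For each x, list the y ∈ F_5 with f(x, y) ≡ 0 and those with g(x, y) ≡ 0 (mod 5); the common zeros in that column are the intersection.
  x = 0: f ≡ 0 at y ∈ {2, 3}; g ≡ 0 at y ∈ {2}; common: {2}.
  x = 1: f ≡ 0 at y ∈ ∅; g ≡ 0 at y ∈ ∅; common: ∅.
  x = 2: f ≡ 0 at y ∈ ∅; g ≡ 0 at y ∈ ∅; common: ∅.
  x = 3: f ≡ 0 at y ∈ {2, 4}; g ≡ 0 at y ∈ {4}; common: {4}.
  x = 4: f ≡ 0 at y ∈ {4}; g ≡ 0 at y ∈ {0, 1}; common: ∅.
Collecting: common zeros = {(0, 2), (3, 4)}, so the count is 2.
Comparison with the Bézout bound: 2 ≤ 4 = deg(f)·deg(g), as expected for curves with no common component (the affine F_5-count falls short of the bound because intersections may lie at infinity, over extension fields, or carry multiplicity).


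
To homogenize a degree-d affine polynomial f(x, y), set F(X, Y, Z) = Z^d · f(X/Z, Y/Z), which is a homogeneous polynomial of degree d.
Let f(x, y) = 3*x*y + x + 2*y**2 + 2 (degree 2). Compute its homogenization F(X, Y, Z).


F(X, Y, Z) = 3*X*Y + X*Z + 2*Y**2 + 2*Z**2

deg(f) = 2.
Substitute x = X/Z, y = Y/Z into f, then multiply by Z^2.
  monomial 3·x^1·y^1 ↦ 3·X^1·Y^1·Z^0.
  monomial 1·x^1·y^0 ↦ 1·X^1·Y^0·Z^1.
  monomial 2·x^0·y^2 ↦ 2·X^0·Y^2·Z^0.
  monomial 2·x^0·y^0 ↦ 2·X^0·Y^0·Z^2.
Collecting: F(X, Y, Z) = 3*X*Y + X*Z + 2*Y**2 + 2*Z**2.


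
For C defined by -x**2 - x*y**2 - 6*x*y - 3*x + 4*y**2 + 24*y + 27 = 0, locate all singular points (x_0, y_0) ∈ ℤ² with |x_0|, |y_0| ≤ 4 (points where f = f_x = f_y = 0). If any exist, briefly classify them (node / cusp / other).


Singular points: {(3, -3)}; classification: node.

Compute partial derivatives:
  f_x = -2*x - y**2 - 6*y - 3.
  f_y = -2*x*y - 6*x + 8*y + 24.
Scan x_0 ∈ {−4, ..., 4}. For each x_0, f_y(x_0, y) is a polynomial in y; find its integer roots y ∈ {−4, ..., 4}, then test f_x and f at those candidates.
  x = -4: f_y(-4, y) = 16*y + 48; vanishes at y ∈ {-3}. (-4, -3): f_x = 14 ≠ 0.
  x = -3: f_y(-3, y) = 14*y + 42; vanishes at y ∈ {-3}. (-3, -3): f_x = 12 ≠ 0.
  x = -2: f_y(-2, y) = 12*y + 36; vanishes at y ∈ {-3}. (-2, -3): f_x = 10 ≠ 0.
  x = -1: f_y(-1, y) = 10*y + 30; vanishes at y ∈ {-3}. (-1, -3): f_x = 8 ≠ 0.
  x = 0: f_y(0, y) = 8*y + 24; vanishes at y ∈ {-3}. (0, -3): f_x = 6 ≠ 0.
  x = 1: f_y(1, y) = 6*y + 18; vanishes at y ∈ {-3}. (1, -3): f_x = 4 ≠ 0.
  x = 2: f_y(2, y) = 4*y + 12; vanishes at y ∈ {-3}. (2, -3): f_x = 2 ≠ 0.
  x = 3: f_y(3, y) = 2*y + 6; vanishes at y ∈ {-3}. (3, -3): f_x = 0, f = 0 — SINGULAR.
  x = 4: f_y(4, y) = 0; vanishes at y ∈ {-4, -3, -2, -1, 0, 1, 2, 3, 4}. (4, -4): f_x = -3 ≠ 0; (4, -3): f_x = -2 ≠ 0; (4, -2): f_x = -3 ≠ 0; (4, -1): f_x = -6 ≠ 0; (4, 0): f_x = -11 ≠ 0; (4, 1): f_x = -18 ≠ 0; (4, 2): f_x = -27 ≠ 0; (4, 3): f_x = -38 ≠ 0; (4, 4): f_x = -51 ≠ 0.
Only singular point on the grid: (3, -3).
Classify: substitute x = 3 + u, y = -3 + v and expand: f = -u**2 - u*v**2 + v**2.
No constant or linear terms (consistent with a singular point). Quadratic part: -u**2 + v**2. Cubic part: -u*v**2.
The quadratic part v**2 - u**2 = (v − u)(v + u) splits into two distinct linear factors, so there are two distinct tangent lines y − -3 = ±(x − 3) — this is a node (ordinary double point).
Classification: node.


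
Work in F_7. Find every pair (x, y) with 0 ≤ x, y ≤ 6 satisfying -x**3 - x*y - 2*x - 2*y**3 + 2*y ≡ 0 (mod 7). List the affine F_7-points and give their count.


Affine F_7-points: {(0, 0), (0, 1), (0, 6), (2, 1), (2, 2), (2, 4), (5, 1), (6, 2), (6, 3)}; count = 9.

For each of the 49 pairs (x, y) ∈ F_7², evaluate f(x, y) mod 7. Record the zeros.
  x = 0: [0↦0, 1↦0, 2↦2, 3↦1, 4↦6, 5↦5, 6↦0]  zeros at y ∈ {0, 1, 6}
  x = 1: [0↦4, 1↦3, 2↦4, 3↦2, 4↦6, 5↦4, 6↦5]  zeros at y ∈ ∅
  x = 2: [0↦2, 1↦0, 2↦0, 3↦4, 4↦0, 5↦4, 6↦4]  zeros at y ∈ {1, 2, 4}
  x = 3: [0↦2, 1↦6, 2↦5, 3↦1, 4↦3, 5↦6, 6↦5]  zeros at y ∈ ∅
  x = 4: [0↦5, 1↦1, 2↦6, 3↦1, 4↦2, 5↦4, 6↦2]  zeros at y ∈ ∅
  x = 5: [0↦5, 1↦0, 2↦4, 3↦5, 4↦5, 5↦6, 6↦3]  zeros at y ∈ {1}
  x = 6: [0↦3, 1↦4, 2↦0, 3↦0, 4↦6, 5↦6, 6↦2]  zeros at y ∈ {2, 3}
Collecting zeros: affine points = {(0, 0), (0, 1), (0, 6), (2, 1), (2, 2), (2, 4), (5, 1), (6, 2), (6, 3)}.
Total count |C(F_7)_aff| = 9.


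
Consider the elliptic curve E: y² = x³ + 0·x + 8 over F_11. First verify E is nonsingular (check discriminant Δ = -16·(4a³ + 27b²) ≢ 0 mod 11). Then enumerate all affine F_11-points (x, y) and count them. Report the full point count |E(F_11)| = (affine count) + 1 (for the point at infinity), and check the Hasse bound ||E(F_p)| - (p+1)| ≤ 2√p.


Affine points = {(1, 3), (1, 8), (2, 4), (2, 7), (5, 1), (5, 10), (6, 2), (6, 9), (8, 5), (8, 6), (9, 0)}; affine count = 11; |E(F_11)| = 12.

Discriminant check: Δ ∝ 4a³ + 27b² = 4·0³ + 27·8² = 4·0 + 27·64 ≡ 1 (mod 11). Nonzero ⇒ E is nonsingular.
For each x ∈ F_11, compute rhs = x³ + 0·x + 8 mod 11, then count y ∈ F_11 with y² ≡ rhs.
  x = 0: rhs = 8, matching y values: none (0 points).
  x = 1: rhs = 9, matching y values: 3, 8 (2 points).
  x = 2: rhs = 5, matching y values: 4, 7 (2 points).
  x = 3: rhs = 2, matching y values: none (0 points).
  x = 4: rhs = 6, matching y values: none (0 points).
  x = 5: rhs = 1, matching y values: 1, 10 (2 points).
  x = 6: rhs = 4, matching y values: 2, 9 (2 points).
  x = 7: rhs = 10, matching y values: none (0 points).
  x = 8: rhs = 3, matching y values: 5, 6 (2 points).
  x = 9: rhs = 0, matching y values: 0 (1 points).
  x = 10: rhs = 7, matching y values: none (0 points).
Total affine count: 11.
Full point count |E(F_11)| = 11 + 1 = 12.
Hasse bound: |12 − (11+1)| = |0| = 0 ≤ 2√11 ≈ 6.6332 ✓.


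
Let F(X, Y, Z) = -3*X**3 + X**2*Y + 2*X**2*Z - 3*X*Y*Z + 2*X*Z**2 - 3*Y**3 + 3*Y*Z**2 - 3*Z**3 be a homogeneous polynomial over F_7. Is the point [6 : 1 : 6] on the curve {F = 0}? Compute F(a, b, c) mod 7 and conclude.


F(6,1,6) ≡ 0 (mod 7); P is on the curve.

Evaluate F(6, 1, 6) term-by-term (mod 7).
  -3*X**3 ↦ -3·216·1·1 = -648
  X**2*Y ↦ 1·36·1·1 = 36
  2*X**2*Z ↦ 2·36·1·6 = 432
  -3*X*Y*Z ↦ -3·6·1·6 = -108
  2*X*Z**2 ↦ 2·6·1·36 = 432
  -3*Y**3 ↦ -3·1·1·1 = -3
  3*Y*Z**2 ↦ 3·1·1·36 = 108
  -3*Z**3 ↦ -3·1·1·216 = -648
Sum: F(6, 1, 6) = (-648) + (36) + (432) + (-108) + (432) + (-3) + (108) + (-648) = -399.
Reducing mod 7: -399 ≡ 0 (mod 7).
Since F(a, b, c) ≡ 0 (mod 7), P lies on the curve.


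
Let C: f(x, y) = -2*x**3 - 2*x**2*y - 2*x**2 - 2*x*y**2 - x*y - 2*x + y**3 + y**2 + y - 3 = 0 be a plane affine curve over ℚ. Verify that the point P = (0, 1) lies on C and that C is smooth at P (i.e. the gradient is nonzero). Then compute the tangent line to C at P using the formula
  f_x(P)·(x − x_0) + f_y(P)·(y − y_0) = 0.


Tangent line at P: -5*x + 6*y - 6 = 0.

Step 1: f(0, 1) = 0, so P lies on C.
Step 2: partial derivatives
  f_x(x, y) = -6*x**2 - 4*x*y - 4*x - 2*y**2 - y - 2, f_y(x, y) = -2*x**2 - 4*x*y - x + 3*y**2 + 2*y + 1.
  f_x(P) = -5, f_y(P) = 6 (gradient nonzero, so P is smooth).
Step 3: tangent line at P: -5·(x − 0) + 6·(y − 1) = 0.
Expanding: -5*x + 6*y - 6 = 0.


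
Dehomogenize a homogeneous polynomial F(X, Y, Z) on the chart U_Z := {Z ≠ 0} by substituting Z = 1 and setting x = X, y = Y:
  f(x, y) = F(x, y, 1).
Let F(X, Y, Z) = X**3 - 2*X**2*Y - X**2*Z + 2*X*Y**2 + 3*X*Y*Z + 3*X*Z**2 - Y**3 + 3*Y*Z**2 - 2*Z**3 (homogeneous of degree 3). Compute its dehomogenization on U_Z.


f(x, y) = x**3 - 2*x**2*y - x**2 + 2*x*y**2 + 3*x*y + 3*x - y**3 + 3*y - 2

On U_Z we set Z = 1. Each monomial c·X^i·Y^j·Z^k in F becomes c·x^i·y^j·1^k = c·x^i·y^j.
Substituting Z = 1: F(X, Y, 1) = x**3 - 2*x**2*y - x**2 + 2*x*y**2 + 3*x*y + 3*x - y**3 + 3*y - 2.
Note: deg(f) ≤ deg(F) = 3; strict inequality happens when F is divisible by Z (lost terms).


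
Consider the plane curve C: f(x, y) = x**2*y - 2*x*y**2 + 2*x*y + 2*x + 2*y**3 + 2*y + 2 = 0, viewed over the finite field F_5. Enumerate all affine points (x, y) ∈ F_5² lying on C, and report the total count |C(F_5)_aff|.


Affine F_5-points: {(1, 3), (1, 4), (2, 4), (4, 0), (4, 1), (4, 3)}; count = 6.

For each of the 25 pairs (x, y) ∈ F_5², evaluate f(x, y) mod 5. Record the zeros.
  x = 0: [0↦2, 1↦1, 2↦2, 3↦2, 4↦3]  zeros at y ∈ ∅
  x = 1: [0↦4, 1↦4, 2↦2, 3↦0, 4↦0]  zeros at y ∈ {3, 4}
  x = 2: [0↦1, 1↦4, 2↦1, 3↦4, 4↦0]  zeros at y ∈ {4}
  x = 3: [0↦3, 1↦1, 2↦4, 3↦4, 4↦3]  zeros at y ∈ ∅
  x = 4: [0↦0, 1↦0, 2↦1, 3↦0, 4↦4]  zeros at y ∈ {0, 1, 3}
Collecting zeros: affine points = {(1, 3), (1, 4), (2, 4), (4, 0), (4, 1), (4, 3)}.
Total count |C(F_5)_aff| = 6.


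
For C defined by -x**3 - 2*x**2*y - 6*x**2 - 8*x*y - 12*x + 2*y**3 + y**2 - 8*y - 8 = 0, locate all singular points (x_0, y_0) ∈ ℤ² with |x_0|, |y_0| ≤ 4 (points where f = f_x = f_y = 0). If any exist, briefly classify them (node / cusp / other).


Singular points: {(-2, 0)}; classification: cusp.

Compute partial derivatives:
  f_x = -3*x**2 - 4*x*y - 12*x - 8*y - 12.
  f_y = -2*x**2 - 8*x + 6*y**2 + 2*y - 8.
Scan x_0 ∈ {−4, ..., 4}. For each x_0, f_y(x_0, y) is a polynomial in y; find its integer roots y ∈ {−4, ..., 4}, then test f_x and f at those candidates.
  x = -4: f_y(-4, y) = 6*y**2 + 2*y - 8; vanishes at y ∈ {1}. (-4, 1): f_x = -4 ≠ 0.
  x = -3: f_y(-3, y) = 6*y**2 + 2*y - 2; no integer root y with |y| ≤ 4.
  x = -2: f_y(-2, y) = 6*y**2 + 2*y; vanishes at y ∈ {0}. (-2, 0): f_x = 0, f = 0 — SINGULAR.
  x = -1: f_y(-1, y) = 6*y**2 + 2*y - 2; no integer root y with |y| ≤ 4.
  x = 0: f_y(0, y) = 6*y**2 + 2*y - 8; vanishes at y ∈ {1}. (0, 1): f_x = -20 ≠ 0.
  x = 1: f_y(1, y) = 6*y**2 + 2*y - 18; no integer root y with |y| ≤ 4.
  x = 2: f_y(2, y) = 6*y**2 + 2*y - 32; no integer root y with |y| ≤ 4.
  x = 3: f_y(3, y) = 6*y**2 + 2*y - 50; no integer root y with |y| ≤ 4.
  x = 4: f_y(4, y) = 6*y**2 + 2*y - 72; no integer root y with |y| ≤ 4.
Only singular point on the grid: (-2, 0).
Classify: substitute x = -2 + u, y = 0 + v and expand: f = -u**3 - 2*u**2*v + 2*v**3 + v**2.
No constant or linear terms (consistent with a singular point). Quadratic part: v**2. Cubic part: -u**3 - 2*u**2*v + 2*v**3.
The quadratic part v**2 is a perfect square, so there is a single (double) tangent line v = 0, i.e. y = 0. Restricting the cubic part to that line (v = 0) leaves -u**3 ≠ 0, so f is not divisible by v and the branch is v² ≈ u**3 to lowest order — this is a cusp.
Classification: cusp.


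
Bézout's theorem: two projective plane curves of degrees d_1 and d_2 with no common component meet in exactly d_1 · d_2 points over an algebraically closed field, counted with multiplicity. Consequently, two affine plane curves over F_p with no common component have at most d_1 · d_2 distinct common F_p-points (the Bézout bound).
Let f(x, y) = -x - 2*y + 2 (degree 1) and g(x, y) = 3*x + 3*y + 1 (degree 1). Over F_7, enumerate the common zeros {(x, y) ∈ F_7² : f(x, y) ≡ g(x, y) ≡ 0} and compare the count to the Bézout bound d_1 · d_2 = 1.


Common zeros: {(2, 0)}; count = 1; Bézout bound = 1.

deg(f) = 1, deg(g) = 1, so Bézout bound = 1.
Scan x ∈ F_7. For each x, list the y ∈ F_7 with f(x, y) ≡ 0 and those with g(x, y) ≡ 0 (mod 7); the common zeros in that column are the intersection.
  x = 0: f ≡ 0 at y ∈ {1}; g ≡ 0 at y ∈ {2}; common: ∅.
  x = 1: f ≡ 0 at y ∈ {4}; g ≡ 0 at y ∈ {1}; common: ∅.
  x = 2: f ≡ 0 at y ∈ {0}; g ≡ 0 at y ∈ {0}; common: {0}.
  x = 3: f ≡ 0 at y ∈ {3}; g ≡ 0 at y ∈ {6}; common: ∅.
  x = 4: f ≡ 0 at y ∈ {6}; g ≡ 0 at y ∈ {5}; common: ∅.
  x = 5: f ≡ 0 at y ∈ {2}; g ≡ 0 at y ∈ {4}; common: ∅.
  x = 6: f ≡ 0 at y ∈ {5}; g ≡ 0 at y ∈ {3}; common: ∅.
Collecting: common zeros = {(2, 0)}, so the count is 1.
Comparison with the Bézout bound: 1 ≤ 1 = deg(f)·deg(g), as expected for curves with no common component (the bound is attained).


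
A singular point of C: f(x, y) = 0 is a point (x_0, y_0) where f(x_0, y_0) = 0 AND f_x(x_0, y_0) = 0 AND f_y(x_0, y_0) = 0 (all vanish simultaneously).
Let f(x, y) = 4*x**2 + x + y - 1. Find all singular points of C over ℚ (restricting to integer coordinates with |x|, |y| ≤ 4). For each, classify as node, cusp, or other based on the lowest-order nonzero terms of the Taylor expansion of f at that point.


No singular points in the scanned grid; C is smooth there.

Compute partial derivatives:
  f_x = 8*x + 1.
  f_y = 1.
f_y = 1 is a nonzero constant, so f_y never vanishes: no point (x, y) can satisfy f = f_x = f_y = 0. In particular no (x, y) ∈ {−4, ..., 4}² is singular; the curve is smooth.


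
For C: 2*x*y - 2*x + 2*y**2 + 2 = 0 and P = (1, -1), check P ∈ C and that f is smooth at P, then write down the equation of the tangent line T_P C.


Tangent line at P: -4*x - 2*y + 2 = 0.

Step 1: f(1, -1) = 0, so P lies on C.
Step 2: partial derivatives
  f_x(x, y) = 2*y - 2, f_y(x, y) = 2*x + 4*y.
  f_x(P) = -4, f_y(P) = -2 (gradient nonzero, so P is smooth).
Step 3: tangent line at P: -4·(x − 1) + -2·(y − -1) = 0.
Expanding: -4*x - 2*y + 2 = 0.


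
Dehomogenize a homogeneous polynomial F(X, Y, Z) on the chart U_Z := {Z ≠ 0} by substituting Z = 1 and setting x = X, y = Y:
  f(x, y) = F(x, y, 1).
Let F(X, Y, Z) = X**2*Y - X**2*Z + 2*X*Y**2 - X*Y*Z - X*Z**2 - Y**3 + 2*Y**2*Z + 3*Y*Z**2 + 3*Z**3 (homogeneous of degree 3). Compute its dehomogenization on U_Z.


f(x, y) = x**2*y - x**2 + 2*x*y**2 - x*y - x - y**3 + 2*y**2 + 3*y + 3

On U_Z we set Z = 1. Each monomial c·X^i·Y^j·Z^k in F becomes c·x^i·y^j·1^k = c·x^i·y^j.
Substituting Z = 1: F(X, Y, 1) = x**2*y - x**2 + 2*x*y**2 - x*y - x - y**3 + 2*y**2 + 3*y + 3.
Note: deg(f) ≤ deg(F) = 3; strict inequality happens when F is divisible by Z (lost terms).


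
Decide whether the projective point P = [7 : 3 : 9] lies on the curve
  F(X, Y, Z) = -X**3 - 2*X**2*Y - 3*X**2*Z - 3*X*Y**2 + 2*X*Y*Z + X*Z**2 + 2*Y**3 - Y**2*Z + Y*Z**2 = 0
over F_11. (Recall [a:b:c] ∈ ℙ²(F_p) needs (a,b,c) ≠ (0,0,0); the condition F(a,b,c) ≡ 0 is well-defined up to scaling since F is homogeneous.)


F(7,3,9) ≡ 2 (mod 11); P is NOT on the curve.

Evaluate F(7, 3, 9) term-by-term (mod 11).
  -X**3 ↦ -1·343·1·1 = -343
  -2*X**2*Y ↦ -2·49·3·1 = -294
  -3*X**2*Z ↦ -3·49·1·9 = -1323
  -3*X*Y**2 ↦ -3·7·9·1 = -189
  2*X*Y*Z ↦ 2·7·3·9 = 378
  X*Z**2 ↦ 1·7·1·81 = 567
  2*Y**3 ↦ 2·1·27·1 = 54
  -Y**2*Z ↦ -1·1·9·9 = -81
  Y*Z**2 ↦ 1·1·3·81 = 243
Sum: F(7, 3, 9) = (-343) + (-294) + (-1323) + (-189) + (378) + (567) + (54) + (-81) + (243) = -988.
Reducing mod 11: -988 ≡ 2 (mod 11).
Since F(a, b, c) ≡ 2 ≠ 0 (mod 11), P does NOT lie on the curve.


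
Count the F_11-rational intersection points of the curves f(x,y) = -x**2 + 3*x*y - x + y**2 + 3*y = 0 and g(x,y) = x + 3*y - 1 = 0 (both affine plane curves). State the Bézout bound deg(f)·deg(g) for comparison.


Common zeros: {(3, 3), (8, 5)}; count = 2; Bézout bound = 2.

deg(f) = 2, deg(g) = 1, so Bézout bound = 2.
Scan x ∈ F_11. For each x, list the y ∈ F_11 with f(x, y) ≡ 0 and those with g(x, y) ≡ 0 (mod 11); the common zeros in that column are the intersection.
  x = 0: f ≡ 0 at y ∈ {0, 8}; g ≡ 0 at y ∈ {4}; common: ∅.
  x = 1: f ≡ 0 at y ∈ {8}; g ≡ 0 at y ∈ {0}; common: ∅.
  x = 2: f ≡ 0 at y ∈ ∅; g ≡ 0 at y ∈ {7}; common: ∅.
  x = 3: f ≡ 0 at y ∈ {3, 7}; g ≡ 0 at y ∈ {3}; common: {3}.
  x = 4: f ≡ 0 at y ∈ ∅; g ≡ 0 at y ∈ {10}; common: ∅.
  x = 5: f ≡ 0 at y ∈ {1, 3}; g ≡ 0 at y ∈ {6}; common: ∅.
  x = 6: f ≡ 0 at y ∈ {5, 7}; g ≡ 0 at y ∈ {2}; common: ∅.
  x = 7: f ≡ 0 at y ∈ ∅; g ≡ 0 at y ∈ {9}; common: ∅.
  x = 8: f ≡ 0 at y ∈ {1, 5}; g ≡ 0 at y ∈ {5}; common: {5}.
  x = 9: f ≡ 0 at y ∈ ∅; g ≡ 0 at y ∈ {1}; common: ∅.
  x = 10: f ≡ 0 at y ∈ {0}; g ≡ 0 at y ∈ {8}; common: ∅.
Collecting: common zeros = {(3, 3), (8, 5)}, so the count is 2.
Comparison with the Bézout bound: 2 ≤ 2 = deg(f)·deg(g), as expected for curves with no common component (the bound is attained).


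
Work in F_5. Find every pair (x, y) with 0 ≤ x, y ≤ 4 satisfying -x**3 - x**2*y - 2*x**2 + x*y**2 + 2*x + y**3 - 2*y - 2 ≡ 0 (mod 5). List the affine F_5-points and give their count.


Affine F_5-points: {(1, 4), (2, 2), (3, 3), (4, 0)}; count = 4.

For each of the 25 pairs (x, y) ∈ F_5², evaluate f(x, y) mod 5. Record the zeros.
  x = 0: [0↦3, 1↦2, 2↦2, 3↦4, 4↦4]  zeros at y ∈ ∅
  x = 1: [0↦2, 1↦1, 2↦3, 3↦4, 4↦0]  zeros at y ∈ {4}
  x = 2: [0↦1, 1↦3, 2↦0, 3↦3, 4↦3]  zeros at y ∈ {2}
  x = 3: [0↦4, 1↦2, 2↦2, 3↦0, 4↦2]  zeros at y ∈ {3}
  x = 4: [0↦0, 1↦2, 2↦3, 3↦4, 4↦1]  zeros at y ∈ {0}
Collecting zeros: affine points = {(1, 4), (2, 2), (3, 3), (4, 0)}.
Total count |C(F_5)_aff| = 4.


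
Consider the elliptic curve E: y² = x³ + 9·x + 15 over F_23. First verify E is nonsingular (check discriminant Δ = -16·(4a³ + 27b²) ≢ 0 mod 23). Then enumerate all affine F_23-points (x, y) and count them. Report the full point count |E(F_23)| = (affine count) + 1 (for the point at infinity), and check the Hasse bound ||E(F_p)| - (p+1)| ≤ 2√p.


Affine points = {(1, 5), (1, 18), (2, 8), (2, 15), (3, 0), (4, 0), (5, 1), (5, 22), (6, 3), (6, 20), (8, 1), (8, 22), (10, 1), (10, 22), (13, 11), (13, 12), (15, 11), (15, 12), (16, 0), (18, 11), (18, 12), (21, 9), (21, 14)}; affine count = 23; |E(F_23)| = 24.

Discriminant check: Δ ∝ 4a³ + 27b² = 4·9³ + 27·15² = 4·729 + 27·225 ≡ 21 (mod 23). Nonzero ⇒ E is nonsingular.
For each x ∈ F_23, compute rhs = x³ + 9·x + 15 mod 23, then count y ∈ F_23 with y² ≡ rhs.
  x = 0: rhs = 15, matching y values: none (0 points).
  x = 1: rhs = 2, matching y values: 5, 18 (2 points).
  x = 2: rhs = 18, matching y values: 8, 15 (2 points).
  x = 3: rhs = 0, matching y values: 0 (1 points).
  x = 4: rhs = 0, matching y values: 0 (1 points).
  x = 5: rhs = 1, matching y values: 1, 22 (2 points).
  x = 6: rhs = 9, matching y values: 3, 20 (2 points).
  x = 7: rhs = 7, matching y values: none (0 points).
  x = 8: rhs = 1, matching y values: 1, 22 (2 points).
  x = 9: rhs = 20, matching y values: none (0 points).
  x = 10: rhs = 1, matching y values: 1, 22 (2 points).
  x = 11: rhs = 19, matching y values: none (0 points).
  x = 12: rhs = 11, matching y values: none (0 points).
  x = 13: rhs = 6, matching y values: 11, 12 (2 points).
  x = 14: rhs = 10, matching y values: none (0 points).
  x = 15: rhs = 6, matching y values: 11, 12 (2 points).
  x = 16: rhs = 0, matching y values: 0 (1 points).
  x = 17: rhs = 21, matching y values: none (0 points).
  x = 18: rhs = 6, matching y values: 11, 12 (2 points).
  x = 19: rhs = 7, matching y values: none (0 points).
  x = 20: rhs = 7, matching y values: none (0 points).
  x = 21: rhs = 12, matching y values: 9, 14 (2 points).
  x = 22: rhs = 5, matching y values: none (0 points).
Total affine count: 23.
Full point count |E(F_23)| = 23 + 1 = 24.
Hasse bound: |24 − (23+1)| = |0| = 0 ≤ 2√23 ≈ 9.5917 ✓.


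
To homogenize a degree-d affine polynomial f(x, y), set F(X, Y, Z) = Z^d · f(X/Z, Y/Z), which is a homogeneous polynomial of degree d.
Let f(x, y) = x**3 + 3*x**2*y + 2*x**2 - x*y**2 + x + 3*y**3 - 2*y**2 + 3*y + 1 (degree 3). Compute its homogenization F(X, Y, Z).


F(X, Y, Z) = X**3 + 3*X**2*Y + 2*X**2*Z - X*Y**2 + X*Z**2 + 3*Y**3 - 2*Y**2*Z + 3*Y*Z**2 + Z**3

deg(f) = 3.
Substitute x = X/Z, y = Y/Z into f, then multiply by Z^3.
  monomial 1·x^3·y^0 ↦ 1·X^3·Y^0·Z^0.
  monomial 3·x^2·y^1 ↦ 3·X^2·Y^1·Z^0.
  monomial 2·x^2·y^0 ↦ 2·X^2·Y^0·Z^1.
  monomial -1·x^1·y^2 ↦ -1·X^1·Y^2·Z^0.
  monomial 1·x^1·y^0 ↦ 1·X^1·Y^0·Z^2.
  monomial 3·x^0·y^3 ↦ 3·X^0·Y^3·Z^0.
  monomial -2·x^0·y^2 ↦ -2·X^0·Y^2·Z^1.
  monomial 3·x^0·y^1 ↦ 3·X^0·Y^1·Z^2.
  monomial 1·x^0·y^0 ↦ 1·X^0·Y^0·Z^3.
Collecting: F(X, Y, Z) = X**3 + 3*X**2*Y + 2*X**2*Z - X*Y**2 + X*Z**2 + 3*Y**3 - 2*Y**2*Z + 3*Y*Z**2 + Z**3.


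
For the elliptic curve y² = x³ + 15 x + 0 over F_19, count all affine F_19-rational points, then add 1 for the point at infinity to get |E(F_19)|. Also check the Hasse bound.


Affine points = {(0, 0), (1, 4), (1, 15), (2, 0), (7, 7), (7, 12), (8, 9), (8, 10), (9, 3), (9, 16), (13, 6), (13, 13), (14, 3), (14, 16), (15, 3), (15, 16), (16, 2), (16, 17), (17, 0)}; affine count = 19; |E(F_19)| = 20.

Discriminant check: Δ ∝ 4a³ + 27b² = 4·15³ + 27·0² = 4·3375 + 27·0 ≡ 10 (mod 19). Nonzero ⇒ E is nonsingular.
For each x ∈ F_19, compute rhs = x³ + 15·x + 0 mod 19, then count y ∈ F_19 with y² ≡ rhs.
  x = 0: rhs = 0, matching y values: 0 (1 points).
  x = 1: rhs = 16, matching y values: 4, 15 (2 points).
  x = 2: rhs = 0, matching y values: 0 (1 points).
  x = 3: rhs = 15, matching y values: none (0 points).
  x = 4: rhs = 10, matching y values: none (0 points).
  x = 5: rhs = 10, matching y values: none (0 points).
  x = 6: rhs = 2, matching y values: none (0 points).
  x = 7: rhs = 11, matching y values: 7, 12 (2 points).
  x = 8: rhs = 5, matching y values: 9, 10 (2 points).
  x = 9: rhs = 9, matching y values: 3, 16 (2 points).
  x = 10: rhs = 10, matching y values: none (0 points).
  x = 11: rhs = 14, matching y values: none (0 points).
  x = 12: rhs = 8, matching y values: none (0 points).
  x = 13: rhs = 17, matching y values: 6, 13 (2 points).
  x = 14: rhs = 9, matching y values: 3, 16 (2 points).
  x = 15: rhs = 9, matching y values: 3, 16 (2 points).
  x = 16: rhs = 4, matching y values: 2, 17 (2 points).
  x = 17: rhs = 0, matching y values: 0 (1 points).
  x = 18: rhs = 3, matching y values: none (0 points).
Total affine count: 19.
Full point count |E(F_19)| = 19 + 1 = 20.
Hasse bound: |20 − (19+1)| = |0| = 0 ≤ 2√19 ≈ 8.7178 ✓.


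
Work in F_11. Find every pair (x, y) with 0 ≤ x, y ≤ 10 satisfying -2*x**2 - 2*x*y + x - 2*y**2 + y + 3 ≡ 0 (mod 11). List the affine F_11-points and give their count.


Affine F_11-points: {(0, 7), (0, 10), (4, 5), (4, 8), (5, 4), (5, 8), (7, 0), (7, 10), (8, 4), (8, 5), (10, 0), (10, 7)}; count = 12.

For each of the 121 pairs (x, y) ∈ F_11², evaluate f(x, y) mod 11. Record the zeros.
  x = 0: [0↦3, 1↦2, 2↦8, 3↦10, 4↦8, 5↦2, 6↦3, 7↦0, 8↦4, 9↦4, 10↦0]  zeros at y ∈ {7, 10}
  x = 1: [0↦2, 1↦10, 2↦3, 3↦3, 4↦10, 5↦2, 6↦1, 7↦7, 8↦9, 9↦7, 10↦1]  zeros at y ∈ ∅
  x = 2: [0↦8, 1↦3, 2↦5, 3↦3, 4↦8, 5↦9, 6↦6, 7↦10, 8↦10, 9↦6, 10↦9]  zeros at y ∈ ∅
  x = 3: [0↦10, 1↦3, 2↦3, 3↦10, 4↦2, 5↦1, 6↦7, 7↦9, 8↦7, 9↦1, 10↦2]  zeros at y ∈ ∅
  x = 4: [0↦8, 1↦10, 2↦8, 3↦2, 4↦3, 5↦0, 6↦4, 7↦4, 8↦0, 9↦3, 10↦2]  zeros at y ∈ {5, 8}
  x = 5: [0↦2, 1↦2, 2↦9, 3↦1, 4↦0, 5↦6, 6↦8, 7↦6, 8↦0, 9↦1, 10↦9]  zeros at y ∈ {4, 8}
  x = 6: [0↦3, 1↦1, 2↦6, 3↦7, 4↦4, 5↦8, 6↦8, 7↦4, 8↦7, 9↦6, 10↦1]  zeros at y ∈ ∅
  x = 7: [0↦0, 1↦7, 2↦10, 3↦9, 4↦4, 5↦6, 6↦4, 7↦9, 8↦10, 9↦7, 10↦0]  zeros at y ∈ {0, 10}
  x = 8: [0↦4, 1↦9, 2↦10, 3↦7, 4↦0, 5↦0, 6↦7, 7↦10, 8↦9, 9↦4, 10↦6]  zeros at y ∈ {4, 5}
  x = 9: [0↦4, 1↦7, 2↦6, 3↦1, 4↦3, 5↦1, 6↦6, 7↦7, 8↦4, 9↦8, 10↦8]  zeros at y ∈ ∅
  x = 10: [0↦0, 1↦1, 2↦9, 3↦2, 4↦2, 5↦9, 6↦1, 7↦0, 8↦6, 9↦8, 10↦6]  zeros at y ∈ {0, 7}
Collecting zeros: affine points = {(0, 7), (0, 10), (4, 5), (4, 8), (5, 4), (5, 8), (7, 0), (7, 10), (8, 4), (8, 5), (10, 0), (10, 7)}.
Total count |C(F_11)_aff| = 12.


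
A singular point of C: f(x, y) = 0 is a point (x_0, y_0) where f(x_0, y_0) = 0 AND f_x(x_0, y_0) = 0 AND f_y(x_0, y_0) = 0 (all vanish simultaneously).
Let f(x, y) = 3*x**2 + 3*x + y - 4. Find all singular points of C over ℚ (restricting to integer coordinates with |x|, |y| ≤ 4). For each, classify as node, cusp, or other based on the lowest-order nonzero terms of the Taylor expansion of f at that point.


No singular points in the scanned grid; C is smooth there.

Compute partial derivatives:
  f_x = 6*x + 3.
  f_y = 1.
f_y = 1 is a nonzero constant, so f_y never vanishes: no point (x, y) can satisfy f = f_x = f_y = 0. In particular no (x, y) ∈ {−4, ..., 4}² is singular; the curve is smooth.


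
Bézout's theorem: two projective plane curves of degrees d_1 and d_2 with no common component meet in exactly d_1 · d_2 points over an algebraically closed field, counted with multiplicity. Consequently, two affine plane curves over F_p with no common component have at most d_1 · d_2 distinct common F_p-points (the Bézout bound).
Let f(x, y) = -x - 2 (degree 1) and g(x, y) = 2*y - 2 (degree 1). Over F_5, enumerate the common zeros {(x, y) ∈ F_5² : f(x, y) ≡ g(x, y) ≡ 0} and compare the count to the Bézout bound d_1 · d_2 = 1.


Common zeros: {(3, 1)}; count = 1; Bézout bound = 1.

deg(f) = 1, deg(g) = 1, so Bézout bound = 1.
Scan x ∈ F_5. For each x, list the y ∈ F_5 with f(x, y) ≡ 0 and those with g(x, y) ≡ 0 (mod 5); the common zeros in that column are the intersection.
  x = 0: f ≡ 0 at y ∈ ∅; g ≡ 0 at y ∈ {1}; common: ∅.
  x = 1: f ≡ 0 at y ∈ ∅; g ≡ 0 at y ∈ {1}; common: ∅.
  x = 2: f ≡ 0 at y ∈ ∅; g ≡ 0 at y ∈ {1}; common: ∅.
  x = 3: f ≡ 0 at y ∈ {0, 1, 2, 3, 4}; g ≡ 0 at y ∈ {1}; common: {1}.
  x = 4: f ≡ 0 at y ∈ ∅; g ≡ 0 at y ∈ {1}; common: ∅.
Collecting: common zeros = {(3, 1)}, so the count is 1.
Comparison with the Bézout bound: 1 ≤ 1 = deg(f)·deg(g), as expected for curves with no common component (the bound is attained).


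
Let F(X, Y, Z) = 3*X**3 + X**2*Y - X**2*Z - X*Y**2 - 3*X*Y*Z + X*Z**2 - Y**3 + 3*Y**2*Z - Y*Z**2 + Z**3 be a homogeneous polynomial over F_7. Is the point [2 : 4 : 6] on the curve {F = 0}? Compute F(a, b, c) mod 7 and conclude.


F(2,4,6) ≡ 5 (mod 7); P is NOT on the curve.

Evaluate F(2, 4, 6) term-by-term (mod 7).
  3*X**3 ↦ 3·8·1·1 = 24
  X**2*Y ↦ 1·4·4·1 = 16
  -X**2*Z ↦ -1·4·1·6 = -24
  -X*Y**2 ↦ -1·2·16·1 = -32
  -3*X*Y*Z ↦ -3·2·4·6 = -144
  X*Z**2 ↦ 1·2·1·36 = 72
  -Y**3 ↦ -1·1·64·1 = -64
  3*Y**2*Z ↦ 3·1·16·6 = 288
  -Y*Z**2 ↦ -1·1·4·36 = -144
  Z**3 ↦ 1·1·1·216 = 216
Sum: F(2, 4, 6) = (24) + (16) + (-24) + (-32) + (-144) + (72) + (-64) + (288) + (-144) + (216) = 208.
Reducing mod 7: 208 ≡ 5 (mod 7).
Since F(a, b, c) ≡ 5 ≠ 0 (mod 7), P does NOT lie on the curve.


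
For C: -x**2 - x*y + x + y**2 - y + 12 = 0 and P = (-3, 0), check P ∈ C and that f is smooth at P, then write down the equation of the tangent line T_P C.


Tangent line at P: 7*x + 2*y + 21 = 0.

Step 1: f(-3, 0) = 0, so P lies on C.
Step 2: partial derivatives
  f_x(x, y) = -2*x - y + 1, f_y(x, y) = -x + 2*y - 1.
  f_x(P) = 7, f_y(P) = 2 (gradient nonzero, so P is smooth).
Step 3: tangent line at P: 7·(x − -3) + 2·(y − 0) = 0.
Expanding: 7*x + 2*y + 21 = 0.


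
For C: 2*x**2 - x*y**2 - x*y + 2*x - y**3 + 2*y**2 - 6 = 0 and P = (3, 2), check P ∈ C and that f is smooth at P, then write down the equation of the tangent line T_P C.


Tangent line at P: 8*x - 19*y + 14 = 0.

Step 1: f(3, 2) = 0, so P lies on C.
Step 2: partial derivatives
  f_x(x, y) = 4*x - y**2 - y + 2, f_y(x, y) = -2*x*y - x - 3*y**2 + 4*y.
  f_x(P) = 8, f_y(P) = -19 (gradient nonzero, so P is smooth).
Step 3: tangent line at P: 8·(x − 3) + -19·(y − 2) = 0.
Expanding: 8*x - 19*y + 14 = 0.


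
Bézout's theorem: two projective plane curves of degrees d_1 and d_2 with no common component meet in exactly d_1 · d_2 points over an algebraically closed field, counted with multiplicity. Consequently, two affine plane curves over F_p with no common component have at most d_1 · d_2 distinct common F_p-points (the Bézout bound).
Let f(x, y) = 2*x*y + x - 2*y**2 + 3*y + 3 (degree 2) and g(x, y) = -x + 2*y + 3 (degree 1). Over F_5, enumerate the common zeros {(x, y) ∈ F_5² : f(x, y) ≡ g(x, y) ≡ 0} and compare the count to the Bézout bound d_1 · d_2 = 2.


Common zeros: ∅; count = 0; Bézout bound = 2.

deg(f) = 2, deg(g) = 1, so Bézout bound = 2.
Scan x ∈ F_5. For each x, list the y ∈ F_5 with f(x, y) ≡ 0 and those with g(x, y) ≡ 0 (mod 5); the common zeros in that column are the intersection.
  x = 0: f ≡ 0 at y ∈ ∅; g ≡ 0 at y ∈ {1}; common: ∅.
  x = 1: f ≡ 0 at y ∈ ∅; g ≡ 0 at y ∈ {4}; common: ∅.
  x = 2: f ≡ 0 at y ∈ {0, 1}; g ≡ 0 at y ∈ {2}; common: ∅.
  x = 3: f ≡ 0 at y ∈ {3, 4}; g ≡ 0 at y ∈ {0}; common: ∅.
  x = 4: f ≡ 0 at y ∈ ∅; g ≡ 0 at y ∈ {3}; common: ∅.
Collecting: common zeros = ∅, so the count is 0.
Comparison with the Bézout bound: 0 ≤ 2 = deg(f)·deg(g), as expected for curves with no common component (the affine F_5-count falls short of the bound because intersections may lie at infinity, over extension fields, or carry multiplicity).


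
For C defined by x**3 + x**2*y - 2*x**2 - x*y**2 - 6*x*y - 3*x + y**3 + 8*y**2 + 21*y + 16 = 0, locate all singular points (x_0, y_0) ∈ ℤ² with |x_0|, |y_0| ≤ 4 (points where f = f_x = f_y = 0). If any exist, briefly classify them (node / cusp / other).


Singular points: {(1, -2)}; classification: node.

Compute partial derivatives:
  f_x = 3*x**2 + 2*x*y - 4*x - y**2 - 6*y - 3.
  f_y = x**2 - 2*x*y - 6*x + 3*y**2 + 16*y + 21.
Scan x_0 ∈ {−4, ..., 4}. For each x_0, f_y(x_0, y) is a polynomial in y; find its integer roots y ∈ {−4, ..., 4}, then test f_x and f at those candidates.
  x = -4: f_y(-4, y) = 3*y**2 + 24*y + 61; no integer root y with |y| ≤ 4.
  x = -3: f_y(-3, y) = 3*y**2 + 22*y + 48; no integer root y with |y| ≤ 4.
  x = -2: f_y(-2, y) = 3*y**2 + 20*y + 37; no integer root y with |y| ≤ 4.
  x = -1: f_y(-1, y) = 3*y**2 + 18*y + 28; no integer root y with |y| ≤ 4.
  x = 0: f_y(0, y) = 3*y**2 + 16*y + 21; vanishes at y ∈ {-3}. (0, -3): f_x = 6 ≠ 0.
  x = 1: f_y(1, y) = 3*y**2 + 14*y + 16; vanishes at y ∈ {-2}. (1, -2): f_x = 0, f = 0 — SINGULAR.
  x = 2: f_y(2, y) = 3*y**2 + 12*y + 13; no integer root y with |y| ≤ 4.
  x = 3: f_y(3, y) = 3*y**2 + 10*y + 12; no integer root y with |y| ≤ 4.
  x = 4: f_y(4, y) = 3*y**2 + 8*y + 13; no integer root y with |y| ≤ 4.
Only singular point on the grid: (1, -2).
Classify: substitute x = 1 + u, y = -2 + v and expand: f = u**3 + u**2*v - u**2 - u*v**2 + v**3 + v**2.
No constant or linear terms (consistent with a singular point). Quadratic part: -u**2 + v**2. Cubic part: u**3 + u**2*v - u*v**2 + v**3.
The quadratic part v**2 - u**2 = (v − u)(v + u) splits into two distinct linear factors, so there are two distinct tangent lines y − -2 = ±(x − 1) — this is a node (ordinary double point).
Classification: node.


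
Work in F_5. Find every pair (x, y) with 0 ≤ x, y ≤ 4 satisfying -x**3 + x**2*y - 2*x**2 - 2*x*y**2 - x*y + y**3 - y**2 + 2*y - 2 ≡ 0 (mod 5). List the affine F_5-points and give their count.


Affine F_5-points: {(0, 1), (1, 0), (1, 1), (1, 2), (3, 1), (4, 3)}; count = 6.

For each of the 25 pairs (x, y) ∈ F_5², evaluate f(x, y) mod 5. Record the zeros.
  x = 0: [0↦3, 1↦0, 2↦1, 3↦2, 4↦4]  zeros at y ∈ {1}
  x = 1: [0↦0, 1↦0, 2↦0, 3↦1, 4↦4]  zeros at y ∈ {0, 1, 2}
  x = 2: [0↦2, 1↦2, 2↦3, 3↦1, 4↦2]  zeros at y ∈ ∅
  x = 3: [0↦3, 1↦0, 2↦4, 3↦1, 4↦2]  zeros at y ∈ {1}
  x = 4: [0↦2, 1↦3, 2↦2, 3↦0, 4↦3]  zeros at y ∈ {3}
Collecting zeros: affine points = {(0, 1), (1, 0), (1, 1), (1, 2), (3, 1), (4, 3)}.
Total count |C(F_5)_aff| = 6.


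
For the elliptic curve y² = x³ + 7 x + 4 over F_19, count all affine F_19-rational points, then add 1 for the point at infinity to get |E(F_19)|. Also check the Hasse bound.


Affine points = {(0, 2), (0, 17), (2, 8), (2, 11), (4, 1), (4, 18), (7, 4), (7, 15), (9, 6), (9, 13), (11, 5), (11, 14), (12, 7), (12, 12), (15, 8), (15, 11), (17, 1), (17, 18)}; affine count = 18; |E(F_19)| = 19.

Discriminant check: Δ ∝ 4a³ + 27b² = 4·7³ + 27·4² = 4·343 + 27·16 ≡ 18 (mod 19). Nonzero ⇒ E is nonsingular.
For each x ∈ F_19, compute rhs = x³ + 7·x + 4 mod 19, then count y ∈ F_19 with y² ≡ rhs.
  x = 0: rhs = 4, matching y values: 2, 17 (2 points).
  x = 1: rhs = 12, matching y values: none (0 points).
  x = 2: rhs = 7, matching y values: 8, 11 (2 points).
  x = 3: rhs = 14, matching y values: none (0 points).
  x = 4: rhs = 1, matching y values: 1, 18 (2 points).
  x = 5: rhs = 12, matching y values: none (0 points).
  x = 6: rhs = 15, matching y values: none (0 points).
  x = 7: rhs = 16, matching y values: 4, 15 (2 points).
  x = 8: rhs = 2, matching y values: none (0 points).
  x = 9: rhs = 17, matching y values: 6, 13 (2 points).
  x = 10: rhs = 10, matching y values: none (0 points).
  x = 11: rhs = 6, matching y values: 5, 14 (2 points).
  x = 12: rhs = 11, matching y values: 7, 12 (2 points).
  x = 13: rhs = 12, matching y values: none (0 points).
  x = 14: rhs = 15, matching y values: none (0 points).
  x = 15: rhs = 7, matching y values: 8, 11 (2 points).
  x = 16: rhs = 13, matching y values: none (0 points).
  x = 17: rhs = 1, matching y values: 1, 18 (2 points).
  x = 18: rhs = 15, matching y values: none (0 points).
Total affine count: 18.
Full point count |E(F_19)| = 18 + 1 = 19.
Hasse bound: |19 − (19+1)| = |-1| = 1 ≤ 2√19 ≈ 8.7178 ✓.


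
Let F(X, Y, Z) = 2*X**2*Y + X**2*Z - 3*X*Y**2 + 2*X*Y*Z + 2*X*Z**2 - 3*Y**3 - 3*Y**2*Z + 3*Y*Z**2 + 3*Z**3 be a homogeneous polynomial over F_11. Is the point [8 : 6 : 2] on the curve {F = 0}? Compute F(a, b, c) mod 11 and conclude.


F(8,6,2) ≡ 4 (mod 11); P is NOT on the curve.

Evaluate F(8, 6, 2) term-by-term (mod 11).
  2*X**2*Y ↦ 2·64·6·1 = 768
  X**2*Z ↦ 1·64·1·2 = 128
  -3*X*Y**2 ↦ -3·8·36·1 = -864
  2*X*Y*Z ↦ 2·8·6·2 = 192
  2*X*Z**2 ↦ 2·8·1·4 = 64
  -3*Y**3 ↦ -3·1·216·1 = -648
  -3*Y**2*Z ↦ -3·1·36·2 = -216
  3*Y*Z**2 ↦ 3·1·6·4 = 72
  3*Z**3 ↦ 3·1·1·8 = 24
Sum: F(8, 6, 2) = (768) + (128) + (-864) + (192) + (64) + (-648) + (-216) + (72) + (24) = -480.
Reducing mod 11: -480 ≡ 4 (mod 11).
Since F(a, b, c) ≡ 4 ≠ 0 (mod 11), P does NOT lie on the curve.


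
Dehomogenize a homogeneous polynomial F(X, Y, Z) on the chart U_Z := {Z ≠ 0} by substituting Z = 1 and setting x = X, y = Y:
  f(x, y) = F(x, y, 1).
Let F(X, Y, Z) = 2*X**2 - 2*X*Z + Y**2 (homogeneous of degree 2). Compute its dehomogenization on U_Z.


f(x, y) = 2*x**2 - 2*x + y**2

On U_Z we set Z = 1. Each monomial c·X^i·Y^j·Z^k in F becomes c·x^i·y^j·1^k = c·x^i·y^j.
Substituting Z = 1: F(X, Y, 1) = 2*x**2 - 2*x + y**2.
Note: deg(f) ≤ deg(F) = 2; strict inequality happens when F is divisible by Z (lost terms).


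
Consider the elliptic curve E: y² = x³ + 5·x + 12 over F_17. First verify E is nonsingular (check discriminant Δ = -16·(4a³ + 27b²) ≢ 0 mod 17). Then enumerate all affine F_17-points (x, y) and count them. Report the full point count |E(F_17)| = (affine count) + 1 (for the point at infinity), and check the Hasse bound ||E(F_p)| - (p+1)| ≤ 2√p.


Affine points = {(1, 1), (1, 16), (2, 8), (2, 9), (5, 3), (5, 14), (7, 4), (7, 13), (9, 2), (9, 15), (10, 5), (10, 12), (11, 2), (11, 15), (12, 7), (12, 10), (13, 8), (13, 9), (14, 2), (14, 15)}; affine count = 20; |E(F_17)| = 21.

Discriminant check: Δ ∝ 4a³ + 27b² = 4·5³ + 27·12² = 4·125 + 27·144 ≡ 2 (mod 17). Nonzero ⇒ E is nonsingular.
For each x ∈ F_17, compute rhs = x³ + 5·x + 12 mod 17, then count y ∈ F_17 with y² ≡ rhs.
  x = 0: rhs = 12, matching y values: none (0 points).
  x = 1: rhs = 1, matching y values: 1, 16 (2 points).
  x = 2: rhs = 13, matching y values: 8, 9 (2 points).
  x = 3: rhs = 3, matching y values: none (0 points).
  x = 4: rhs = 11, matching y values: none (0 points).
  x = 5: rhs = 9, matching y values: 3, 14 (2 points).
  x = 6: rhs = 3, matching y values: none (0 points).
  x = 7: rhs = 16, matching y values: 4, 13 (2 points).
  x = 8: rhs = 3, matching y values: none (0 points).
  x = 9: rhs = 4, matching y values: 2, 15 (2 points).
  x = 10: rhs = 8, matching y values: 5, 12 (2 points).
  x = 11: rhs = 4, matching y values: 2, 15 (2 points).
  x = 12: rhs = 15, matching y values: 7, 10 (2 points).
  x = 13: rhs = 13, matching y values: 8, 9 (2 points).
  x = 14: rhs = 4, matching y values: 2, 15 (2 points).
  x = 15: rhs = 11, matching y values: none (0 points).
  x = 16: rhs = 6, matching y values: none (0 points).
Total affine count: 20.
Full point count |E(F_17)| = 20 + 1 = 21.
Hasse bound: |21 − (17+1)| = |3| = 3 ≤ 2√17 ≈ 8.2462 ✓.
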